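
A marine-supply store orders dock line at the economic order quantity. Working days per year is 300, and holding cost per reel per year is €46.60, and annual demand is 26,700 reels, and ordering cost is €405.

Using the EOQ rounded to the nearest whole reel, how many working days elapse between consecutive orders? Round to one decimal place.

7.7 days

2DS/H = 2·26,700·405/46.6 = 464,098.71
EOQ = √464,098.71 ≈ 681.25 → Q = 681 reels
Days between orders = 300 / (D/Q) = 300 / 39.207 ≈ 7.652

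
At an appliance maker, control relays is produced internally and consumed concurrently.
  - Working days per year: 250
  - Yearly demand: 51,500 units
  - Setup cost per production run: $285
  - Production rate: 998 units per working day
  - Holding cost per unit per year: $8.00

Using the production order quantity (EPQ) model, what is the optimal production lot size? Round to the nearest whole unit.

d = 51,500/250 = 206.0000 units/day;  effective holding cost H(1 − d/p) = 8·(1 − 206.0000/998) = 6.34870
Q* = √(2DS / H_eff) = √(2·51,500·285 / 6.34870) ≈ 2,150.30

2,150 units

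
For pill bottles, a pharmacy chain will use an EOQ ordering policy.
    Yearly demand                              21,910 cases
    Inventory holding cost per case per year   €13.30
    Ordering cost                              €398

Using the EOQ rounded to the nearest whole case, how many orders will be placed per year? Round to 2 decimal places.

19.14 orders per year

2DS/H = 2·21,910·398/13.3 = 1,311,305.26
EOQ = √1,311,305.26 ≈ 1,145.12 → Q = 1,145
Orders per year = D/Q = 21,910 / 1,145 = 19.135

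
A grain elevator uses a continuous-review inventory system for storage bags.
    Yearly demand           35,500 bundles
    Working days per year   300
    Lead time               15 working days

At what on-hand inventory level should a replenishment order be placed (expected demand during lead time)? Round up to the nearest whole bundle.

Daily demand d = 35,500 / 300 = 118.333 bundles/day
Demand during lead time = 118.333 × 15 = 1,775.00
Reorder point = 1,775.00 → round up

1,775 bundles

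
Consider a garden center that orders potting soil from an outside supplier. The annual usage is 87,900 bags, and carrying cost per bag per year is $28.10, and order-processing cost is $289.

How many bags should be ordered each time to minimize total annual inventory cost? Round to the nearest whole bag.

2DS/H = 2·87,900·289/28.1 = 1,808,049.82
EOQ = √1,808,049.82 ≈ 1,344.64

1,345 bags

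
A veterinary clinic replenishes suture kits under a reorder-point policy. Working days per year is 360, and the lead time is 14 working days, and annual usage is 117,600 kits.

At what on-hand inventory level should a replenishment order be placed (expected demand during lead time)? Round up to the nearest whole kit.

4,574 kits

Daily demand d = 117,600 / 360 = 326.667 kits/day
Demand during lead time = 326.667 × 14 = 4,573.33
Reorder point = 4,573.33 → round up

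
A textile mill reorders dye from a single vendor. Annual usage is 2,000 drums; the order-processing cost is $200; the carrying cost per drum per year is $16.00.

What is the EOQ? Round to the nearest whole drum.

224 drums

Optimal lot size Q* = (2 × 2,000 × $200 / $16)^½ ≈ 223.61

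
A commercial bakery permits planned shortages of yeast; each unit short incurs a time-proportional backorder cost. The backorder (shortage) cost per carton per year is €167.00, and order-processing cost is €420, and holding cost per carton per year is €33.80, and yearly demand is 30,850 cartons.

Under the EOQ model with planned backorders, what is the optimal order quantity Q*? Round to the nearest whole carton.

960 cartons

Basic EOQ = √(2·30,850·420/33.8) = 875.606
Backorder adjustment √((H+b)/b) = √((33.8+167)/167) = 1.0965
Q* = 875.606 × 1.0965 ≈ 960.14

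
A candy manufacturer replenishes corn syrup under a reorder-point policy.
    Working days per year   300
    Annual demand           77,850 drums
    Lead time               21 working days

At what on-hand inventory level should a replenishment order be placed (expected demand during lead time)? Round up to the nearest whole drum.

5,450 drums

Daily demand d = 77,850 / 300 = 259.500 drums/day
Demand during lead time = 259.500 × 21 = 5,449.50
Reorder point = 5,449.50 → round up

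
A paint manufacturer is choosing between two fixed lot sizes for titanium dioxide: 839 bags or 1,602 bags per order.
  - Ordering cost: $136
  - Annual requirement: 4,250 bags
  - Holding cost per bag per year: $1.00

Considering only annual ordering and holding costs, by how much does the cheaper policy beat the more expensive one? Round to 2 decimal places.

TC(Q) = (D/Q)S + (Q/2)H
TC(839) = (4,250/839)×136 + (839/2)×1 = $1,108.42
TC(1,602) = (4,250/1,602)×136 + (1,602/2)×1 = $1,161.80
Cheaper: Q = 839.  Difference = $53.38

$53.38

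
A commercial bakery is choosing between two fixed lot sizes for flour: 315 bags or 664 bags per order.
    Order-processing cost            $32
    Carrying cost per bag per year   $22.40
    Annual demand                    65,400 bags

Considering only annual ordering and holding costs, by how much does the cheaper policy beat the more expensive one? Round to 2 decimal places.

$416.80

TC(Q) = (D/Q)S + (Q/2)H
TC(315) = (65,400/315)×32 + (315/2)×22.4 = $10,171.81
TC(664) = (65,400/664)×32 + (664/2)×22.4 = $10,588.61
|ΔTC| = |$10,171.81 − $10,588.61| = $416.80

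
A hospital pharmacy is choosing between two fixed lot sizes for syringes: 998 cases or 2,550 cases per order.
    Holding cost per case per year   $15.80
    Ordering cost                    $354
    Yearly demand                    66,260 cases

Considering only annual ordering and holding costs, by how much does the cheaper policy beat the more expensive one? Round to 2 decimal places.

TC(Q) = (D/Q)S + (Q/2)H
TC(998) = (66,260/998)×354 + (998/2)×15.8 = $31,387.25
TC(2,550) = (66,260/2,550)×354 + (2,550/2)×15.8 = $29,343.45
Lots of 2,550 are cheaper by $2,043.80.

$2,043.80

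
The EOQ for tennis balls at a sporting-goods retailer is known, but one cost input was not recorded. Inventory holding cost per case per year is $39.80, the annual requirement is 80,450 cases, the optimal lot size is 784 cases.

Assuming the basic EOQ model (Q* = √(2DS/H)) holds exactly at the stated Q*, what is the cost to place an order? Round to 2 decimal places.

$152.04

EOQ relation: Q² = 2DS/H, so rearrange for the unknown.
S = Q²H / (2D) = 784² × 39.8 / (2 × 80,450) = 152.0405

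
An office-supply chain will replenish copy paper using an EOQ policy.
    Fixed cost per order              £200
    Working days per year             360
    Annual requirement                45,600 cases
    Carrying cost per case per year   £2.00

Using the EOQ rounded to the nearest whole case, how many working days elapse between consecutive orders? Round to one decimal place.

Optimal lot size Q* = (2 × 45,600 × £200 / £2)^½ ≈ 3,019.93 → Q = 3,020 cases
Cycle time = (working days × Q)/D = (360 × 3,020) / 45,600 = 23.842 days

23.8 days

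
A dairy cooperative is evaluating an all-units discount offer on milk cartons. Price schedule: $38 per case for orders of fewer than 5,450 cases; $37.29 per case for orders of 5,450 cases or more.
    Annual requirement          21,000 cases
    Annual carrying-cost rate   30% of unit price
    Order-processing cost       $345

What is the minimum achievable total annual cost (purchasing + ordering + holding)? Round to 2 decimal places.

$810,852.47

H₁ = 30%×$38 = $11.4000;  H₂ = 30%×$37.29 = $11.1870
EOQ₁ = √(2×21,000×345/11.4000) = 1,127.41  (< 5,450, feasible at tier 1)
EOQ₂ = √(2×21,000×345/11.1870) = 1,138.09  (< 5,450 → use Q = 5,450 at tier-2 price)
TC(tier 1 (EOQ₁), Q≈1,127.4) = $810,852.47
TC(tier 2, Q≈5,450.0) = $814,903.93
Minimum at tier 1 (EOQ₁): $810,852.47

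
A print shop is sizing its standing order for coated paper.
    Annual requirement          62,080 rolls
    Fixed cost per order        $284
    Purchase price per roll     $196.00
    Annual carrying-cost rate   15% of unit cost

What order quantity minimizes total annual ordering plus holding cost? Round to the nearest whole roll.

1,095 rolls

H = i·C = 0.15 × $196 = $29.4000 per roll-year
EOQ = √(2DS/H) = √(2 × 62,080 × 284 / 29.4)
    = √(1,199,368.71) ≈ 1,095.16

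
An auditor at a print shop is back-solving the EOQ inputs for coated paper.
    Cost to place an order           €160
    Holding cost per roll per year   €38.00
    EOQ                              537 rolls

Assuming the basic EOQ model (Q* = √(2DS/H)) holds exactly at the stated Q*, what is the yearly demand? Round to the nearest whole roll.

Since Q* = (2DS/H)^½, squaring gives Q*²·H = 2DS.
D = Q²H / (2S) = 537² × 38 / (2 × 160) = 34,243.82

34,244 rolls per year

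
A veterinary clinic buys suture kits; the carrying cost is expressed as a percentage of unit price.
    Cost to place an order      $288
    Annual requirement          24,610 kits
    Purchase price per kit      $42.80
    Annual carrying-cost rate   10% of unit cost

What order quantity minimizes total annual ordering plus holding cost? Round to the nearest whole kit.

Holding cost per kit per year: H = 10% × $42.8 = $4.2800
Q* = √(2·D·S / H) = √(2·24,610·288 / 4.28) = √3,312,000.0 ≈ 1,819.89

1,820 kits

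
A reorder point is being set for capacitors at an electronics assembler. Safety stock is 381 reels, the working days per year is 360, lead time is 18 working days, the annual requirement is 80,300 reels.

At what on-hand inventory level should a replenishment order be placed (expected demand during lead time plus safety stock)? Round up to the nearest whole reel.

4,396 reels

Daily demand d = 80,300 / 360 = 223.056 reels/day
Demand during lead time = 223.056 × 18 = 4,015.00
Reorder point = 4,015.00 + 381 = 4,396.00 → round up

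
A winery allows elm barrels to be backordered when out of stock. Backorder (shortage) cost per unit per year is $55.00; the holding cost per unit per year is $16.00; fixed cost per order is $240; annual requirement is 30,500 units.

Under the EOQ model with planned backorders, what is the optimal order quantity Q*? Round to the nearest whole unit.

1,087 units

Q* = √(2DS/H) · √((H + b)/b)
   = √(2 × 30,500 × 240 / 16) · √((16 + 55) / 55)
   = 956.556 × 1.1362 ≈ 1,086.82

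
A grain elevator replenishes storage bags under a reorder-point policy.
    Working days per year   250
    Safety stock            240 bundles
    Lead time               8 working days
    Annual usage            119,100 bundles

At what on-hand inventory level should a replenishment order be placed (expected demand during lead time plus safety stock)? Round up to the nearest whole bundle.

4,052 bundles

Daily demand d = 119,100 / 250 = 476.400 bundles/day
Demand during lead time = 476.400 × 8 = 3,811.20
Reorder point = 3,811.20 + 240 = 4,051.20 → round up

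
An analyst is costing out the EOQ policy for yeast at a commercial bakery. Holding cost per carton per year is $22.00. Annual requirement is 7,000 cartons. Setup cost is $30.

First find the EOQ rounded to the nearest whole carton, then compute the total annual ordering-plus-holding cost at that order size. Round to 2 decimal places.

$3,039.74

Q* = √(2·D·S / H) = √(2·7,000·30 / 22) = √19,090.9 ≈ 138.17 → Q = 138 cartons
Ordering: D/Q × S = 7,000/138 × $30 = $1,521.74
Holding:  Q/2 × H = 138/2 × $22 = $1,518.00
Total = $1,521.74 + $1,518.00 = $3,039.74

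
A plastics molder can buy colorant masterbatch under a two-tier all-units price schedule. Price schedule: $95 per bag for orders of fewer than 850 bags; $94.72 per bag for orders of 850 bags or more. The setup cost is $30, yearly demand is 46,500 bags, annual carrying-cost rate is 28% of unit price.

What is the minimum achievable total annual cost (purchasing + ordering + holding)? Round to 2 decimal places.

$4,417,392.86

H₁ = 28%×$95 = $26.6000;  H₂ = 28%×$94.72 = $26.5216
EOQ₁ = √(2×46,500×30/26.6000) = 323.86  (< 850, feasible at tier 1)
EOQ₂ = √(2×46,500×30/26.5216) = 324.34  (< 850 → use Q = 850 at tier-2 price)
TC(tier 1 (EOQ₁), Q≈323.9) = $4,426,114.75
TC(tier 2, Q≈850.0) = $4,417,392.86
Minimum at tier 2: $4,417,392.86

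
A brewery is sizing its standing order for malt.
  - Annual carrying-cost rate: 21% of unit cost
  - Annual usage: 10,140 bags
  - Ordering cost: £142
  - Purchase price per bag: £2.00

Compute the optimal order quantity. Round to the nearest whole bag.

H = i·C = 0.21 × £2 = £0.4200 per bag-year
Optimal lot size Q* = (2 × 10,140 × £142 / £0.42)^½ ≈ 2,618.51

2,619 bags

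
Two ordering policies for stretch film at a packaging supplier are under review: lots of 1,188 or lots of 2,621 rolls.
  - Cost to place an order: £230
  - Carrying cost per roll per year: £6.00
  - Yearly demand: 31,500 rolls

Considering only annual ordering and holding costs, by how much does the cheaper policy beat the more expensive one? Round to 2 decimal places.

£964.73

TC(Q) = (D/Q)S + (Q/2)H
TC(1,188) = (31,500/1,188)×230 + (1,188/2)×6 = £9,662.48
TC(2,621) = (31,500/2,621)×230 + (2,621/2)×6 = £10,627.21
Cheaper: Q = 1,188.  Difference = £964.73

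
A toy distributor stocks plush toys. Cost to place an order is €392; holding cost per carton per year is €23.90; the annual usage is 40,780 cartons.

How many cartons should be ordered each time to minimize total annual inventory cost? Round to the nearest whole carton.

Optimal lot size Q* = (2 × 40,780 × €392 / €23.9)^½ ≈ 1,156.60

1,157 cartons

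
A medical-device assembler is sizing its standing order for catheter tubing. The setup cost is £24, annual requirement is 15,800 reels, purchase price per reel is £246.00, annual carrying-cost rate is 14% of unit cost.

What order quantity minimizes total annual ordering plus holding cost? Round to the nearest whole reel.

148 reels

H = i·C = 0.14 × £246 = £34.4400 per reel-year
2DS/H = 2·15,800·24/34.44 = 22,020.91
EOQ = √22,020.91 ≈ 148.39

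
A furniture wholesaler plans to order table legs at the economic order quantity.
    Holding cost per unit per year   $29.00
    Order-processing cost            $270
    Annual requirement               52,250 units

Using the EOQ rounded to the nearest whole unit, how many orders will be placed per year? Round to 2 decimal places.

Optimal lot size Q* = (2 × 52,250 × $270 / $29)^½ ≈ 986.37 → Q = 986
N = D/Q = 52,250/986 ≈ 52.992 orders/yr

52.99 orders per year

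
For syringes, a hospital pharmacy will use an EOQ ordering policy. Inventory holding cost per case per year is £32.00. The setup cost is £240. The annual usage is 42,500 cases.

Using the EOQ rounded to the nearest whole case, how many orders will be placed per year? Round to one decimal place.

Q* = √(2·D·S / H) = √(2·42,500·240 / 32) = √637,500.0 ≈ 798.44 → Q = 798
Orders per year = D/Q = 42,500 / 798 = 53.258

53.3 orders per year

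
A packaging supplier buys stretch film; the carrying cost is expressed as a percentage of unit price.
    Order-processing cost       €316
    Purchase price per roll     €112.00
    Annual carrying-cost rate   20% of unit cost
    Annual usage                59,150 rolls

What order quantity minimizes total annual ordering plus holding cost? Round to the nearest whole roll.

Carrying cost H = €112 × 20% = €22.4000/roll/yr
Q* = √(2·D·S / H) = √(2·59,150·316 / 22.4) = √1,668,875.0 ≈ 1,291.85

1,292 rolls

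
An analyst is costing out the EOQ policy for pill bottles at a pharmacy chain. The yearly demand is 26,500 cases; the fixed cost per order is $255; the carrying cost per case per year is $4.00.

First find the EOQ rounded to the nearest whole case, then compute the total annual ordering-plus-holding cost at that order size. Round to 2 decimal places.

EOQ = √(2DS/H) = √(2 × 26,500 × 255 / 4)
    = √(3,378,750.00) ≈ 1,838.14 → Q = 1,838 cases
Annual ordering cost = (D/Q)·S = (26,500/1,838) × 255 = $3,676.55
Annual holding cost  = (Q/2)·H = (1,838/2) × 4 = $3,676.00
Total = $3,676.55 + $3,676.00 = $7,352.55

$7,352.55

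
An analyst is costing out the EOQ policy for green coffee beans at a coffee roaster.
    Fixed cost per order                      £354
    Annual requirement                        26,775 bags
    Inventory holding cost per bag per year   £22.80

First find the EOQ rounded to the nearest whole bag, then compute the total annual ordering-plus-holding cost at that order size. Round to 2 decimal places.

Optimal lot size Q* = (2 × 26,775 × £354 / £22.8)^½ ≈ 911.83 → Q = 912 bags
Orders/yr = 26,775/912 = 29.359; ordering cost = 29.359 × £354 = £10,392.93
Average inventory = 912/2 = 456; holding cost = 456 × £22.8 = £10,396.80
Total = £10,392.93 + £10,396.80 = £20,789.73

£20,789.73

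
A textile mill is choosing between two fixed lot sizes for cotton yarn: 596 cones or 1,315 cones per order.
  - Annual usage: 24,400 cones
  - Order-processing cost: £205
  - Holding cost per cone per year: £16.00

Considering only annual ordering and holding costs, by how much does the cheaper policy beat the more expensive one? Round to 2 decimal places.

£1,163.18

Annual cost at Q: ordering D·S/Q plus holding Q·H/2.
TC(596) = (24,400/596)×205 + (596/2)×16 = £13,160.62
TC(1,315) = (24,400/1,315)×205 + (1,315/2)×16 = £14,323.80
|ΔTC| = |£13,160.62 − £14,323.80| = £1,163.18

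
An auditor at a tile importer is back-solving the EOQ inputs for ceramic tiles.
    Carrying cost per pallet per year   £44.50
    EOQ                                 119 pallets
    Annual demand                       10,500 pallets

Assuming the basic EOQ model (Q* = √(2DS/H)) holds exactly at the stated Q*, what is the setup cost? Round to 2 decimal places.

£30.01

From Q* = √(2DS/H) ⇒ Q*² = 2DS/H.
S = Q²H / (2D) = 119² × 44.5 / (2 × 10,500) = 30.0078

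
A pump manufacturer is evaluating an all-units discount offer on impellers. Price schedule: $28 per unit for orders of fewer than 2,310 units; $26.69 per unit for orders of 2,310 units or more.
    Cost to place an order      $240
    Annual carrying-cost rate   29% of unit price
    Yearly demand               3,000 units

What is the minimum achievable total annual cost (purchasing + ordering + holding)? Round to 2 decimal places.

H₁ = 29%×$28 = $8.1200;  H₂ = 29%×$26.69 = $7.7401
EOQ₁ = √(2×3,000×240/8.1200) = 421.12  (< 2,310, feasible at tier 1)
EOQ₂ = √(2×3,000×240/7.7401) = 431.33  (< 2,310 → use Q = 2,310 at tier-2 price)
TC(tier 1 (EOQ₁), Q≈421.1) = $87,419.47
TC(tier 2, Q≈2,310.0) = $89,321.50
Minimum at tier 1 (EOQ₁): $87,419.47

$87,419.47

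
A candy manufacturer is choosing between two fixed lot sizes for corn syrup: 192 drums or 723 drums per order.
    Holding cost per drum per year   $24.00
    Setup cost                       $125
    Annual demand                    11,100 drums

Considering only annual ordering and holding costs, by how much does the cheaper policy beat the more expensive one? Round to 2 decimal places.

$1,064.52

TC(Q) = (D/Q)S + (Q/2)H
TC(192) = (11,100/192)×125 + (192/2)×24 = $9,530.56
TC(723) = (11,100/723)×125 + (723/2)×24 = $10,595.09
|ΔTC| = |$9,530.56 − $10,595.09| = $1,064.52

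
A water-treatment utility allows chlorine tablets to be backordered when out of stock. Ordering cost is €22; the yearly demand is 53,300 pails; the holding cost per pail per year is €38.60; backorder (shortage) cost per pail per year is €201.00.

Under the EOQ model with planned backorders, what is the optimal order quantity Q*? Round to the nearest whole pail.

269 pails

Q* = √(2DS/H) · √((H + b)/b)
   = √(2 × 53,300 × 22 / 38.6) · √((38.6 + 201) / 201)
   = 246.488 × 1.0918 ≈ 269.12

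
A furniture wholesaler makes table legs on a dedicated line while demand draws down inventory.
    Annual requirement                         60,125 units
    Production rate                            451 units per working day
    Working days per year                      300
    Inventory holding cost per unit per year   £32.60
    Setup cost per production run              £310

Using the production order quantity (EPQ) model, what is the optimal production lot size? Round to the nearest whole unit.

d = 60,125/300 = 200.4167 units/day;  effective holding cost H(1 − d/p) = 32.6·(1 − 200.4167/451) = 18.11312
Q* = √(2DS / H_eff) = √(2·60,125·310 / 18.11312) ≈ 1,434.59

1,435 units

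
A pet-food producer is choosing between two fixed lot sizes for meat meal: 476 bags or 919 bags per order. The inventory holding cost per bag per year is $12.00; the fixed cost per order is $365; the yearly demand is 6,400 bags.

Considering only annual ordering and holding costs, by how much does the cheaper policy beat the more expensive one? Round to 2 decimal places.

For each Q, cost = (D/Q)·S + (Q/2)·H.
TC(476) = (6,400/476)×365 + (476/2)×12 = $7,763.56
TC(919) = (6,400/919)×365 + (919/2)×12 = $8,055.89
|ΔTC| = |$7,763.56 − $8,055.89| = $292.33

$292.33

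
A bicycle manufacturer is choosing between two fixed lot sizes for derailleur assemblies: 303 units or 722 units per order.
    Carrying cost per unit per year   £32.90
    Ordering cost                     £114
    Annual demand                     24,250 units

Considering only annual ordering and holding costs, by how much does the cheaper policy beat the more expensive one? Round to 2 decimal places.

TC(Q) = (D/Q)S + (Q/2)H
TC(303) = (24,250/303)×114 + (303/2)×32.9 = £14,108.11
TC(722) = (24,250/722)×114 + (722/2)×32.9 = £15,705.85
Cheaper: Q = 303.  Difference = £1,597.73

£1,597.73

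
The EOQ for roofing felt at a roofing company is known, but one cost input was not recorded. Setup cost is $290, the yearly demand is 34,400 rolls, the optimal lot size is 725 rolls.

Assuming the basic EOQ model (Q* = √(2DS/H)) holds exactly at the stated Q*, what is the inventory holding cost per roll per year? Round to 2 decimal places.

$37.96

From Q* = √(2DS/H) ⇒ Q*² = 2DS/H.
H = 2DS / Q² = 2 × 34,400 × 290 / 725² = 37.9586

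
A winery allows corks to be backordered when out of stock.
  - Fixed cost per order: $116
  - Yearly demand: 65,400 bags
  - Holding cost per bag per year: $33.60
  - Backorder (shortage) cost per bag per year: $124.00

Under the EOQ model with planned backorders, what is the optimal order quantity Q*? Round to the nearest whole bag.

758 bags

Q* = √(2DS/H) · √((H + b)/b)
   = √(2 × 65,400 × 116 / 33.6) · √((33.6 + 124) / 124)
   = 671.991 × 1.1274 ≈ 757.58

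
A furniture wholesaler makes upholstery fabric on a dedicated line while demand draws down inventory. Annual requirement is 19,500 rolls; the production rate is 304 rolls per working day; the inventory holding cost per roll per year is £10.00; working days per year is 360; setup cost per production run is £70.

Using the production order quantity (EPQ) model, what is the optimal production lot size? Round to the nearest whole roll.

d = 19,500/360 = 54.1667 rolls/day;  effective holding cost H(1 − d/p) = 10·(1 − 54.1667/304) = 8.21820
Q* = √(2DS / H_eff) = √(2·19,500·70 / 8.21820) ≈ 576.36

576 rolls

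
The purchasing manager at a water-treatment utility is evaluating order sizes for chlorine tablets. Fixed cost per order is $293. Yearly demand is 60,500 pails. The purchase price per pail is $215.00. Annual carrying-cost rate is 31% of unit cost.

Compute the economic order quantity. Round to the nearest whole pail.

729 pails

Holding cost per pail per year: H = 31% × $215 = $66.6500
2DS/H = 2·60,500·293/66.65 = 531,927.98
EOQ = √531,927.98 ≈ 729.33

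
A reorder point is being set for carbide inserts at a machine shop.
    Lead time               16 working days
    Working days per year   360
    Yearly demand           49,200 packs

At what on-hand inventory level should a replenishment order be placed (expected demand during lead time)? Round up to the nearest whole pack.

Daily demand d = 49,200 / 360 = 136.667 packs/day
Demand during lead time = 136.667 × 16 = 2,186.67
Reorder point = 2,186.67 → round up

2,187 packs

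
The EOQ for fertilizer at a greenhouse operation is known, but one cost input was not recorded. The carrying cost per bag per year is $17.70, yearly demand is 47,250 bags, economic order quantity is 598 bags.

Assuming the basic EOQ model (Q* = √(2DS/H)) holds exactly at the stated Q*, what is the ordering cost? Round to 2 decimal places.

EOQ relation: Q² = 2DS/H, so rearrange for the unknown.
S = Q²H / (2D) = 598² × 17.7 / (2 × 47,250) = 66.9798

$66.98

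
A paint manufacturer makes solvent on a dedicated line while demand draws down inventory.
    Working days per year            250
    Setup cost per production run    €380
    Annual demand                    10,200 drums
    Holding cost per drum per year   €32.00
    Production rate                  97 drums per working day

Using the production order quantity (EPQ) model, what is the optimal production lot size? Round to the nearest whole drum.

647 drums

d = 10,200/250 = 40.8000 drums/day;  effective holding cost H(1 − d/p) = 32·(1 − 40.8000/97) = 18.54021
Q* = √(2DS / H_eff) = √(2·10,200·380 / 18.54021) ≈ 646.62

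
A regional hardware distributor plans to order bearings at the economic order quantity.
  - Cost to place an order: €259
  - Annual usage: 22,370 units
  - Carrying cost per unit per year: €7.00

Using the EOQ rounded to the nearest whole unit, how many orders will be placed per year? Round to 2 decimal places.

2DS/H = 2·22,370·259/7 = 1,655,380.00
EOQ = √1,655,380.00 ≈ 1,286.62 → Q = 1,287
N = D/Q = 22,370/1,287 ≈ 17.382 orders/yr

17.38 orders per year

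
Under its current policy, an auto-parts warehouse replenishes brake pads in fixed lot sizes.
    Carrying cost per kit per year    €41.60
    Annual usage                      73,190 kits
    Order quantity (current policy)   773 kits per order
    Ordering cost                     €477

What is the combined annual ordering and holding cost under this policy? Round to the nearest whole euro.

Annual ordering cost = (D/Q)·S = (73,190/773) × 477 = €45,163.82
Annual holding cost  = (Q/2)·H = (773/2) × 41.6 = €16,078.40
Total = €45,163.82 + €16,078.40 = €61,242.22

€61,242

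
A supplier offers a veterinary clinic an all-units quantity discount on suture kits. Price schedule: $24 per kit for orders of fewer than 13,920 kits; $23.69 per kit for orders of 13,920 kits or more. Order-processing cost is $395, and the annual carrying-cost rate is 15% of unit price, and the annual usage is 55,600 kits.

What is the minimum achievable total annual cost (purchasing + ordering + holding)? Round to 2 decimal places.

$1,343,474.09

H₁ = 15%×$24 = $3.6000;  H₂ = 15%×$23.69 = $3.5535
EOQ₁ = √(2×55,600×395/3.6000) = 3,493.01  (< 13,920, feasible at tier 1)
EOQ₂ = √(2×55,600×395/3.5535) = 3,515.79  (< 13,920 → use Q = 13,920 at tier-2 price)
TC(tier 1 (EOQ₁), Q≈3,493.0) = $1,346,974.83
TC(tier 2, Q≈13,920.0) = $1,343,474.09
Minimum at tier 2: $1,343,474.09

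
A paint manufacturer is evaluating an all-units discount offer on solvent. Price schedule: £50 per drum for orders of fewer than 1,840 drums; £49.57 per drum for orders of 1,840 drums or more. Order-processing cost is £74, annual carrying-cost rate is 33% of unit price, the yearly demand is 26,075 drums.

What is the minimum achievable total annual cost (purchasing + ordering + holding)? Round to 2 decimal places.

£1,308,635.87

H₁ = 33%×£50 = £16.5000;  H₂ = 33%×£49.57 = £16.3581
EOQ₁ = √(2×26,075×74/16.5000) = 483.62  (< 1,840, feasible at tier 1)
EOQ₂ = √(2×26,075×74/16.3581) = 485.71  (< 1,840 → use Q = 1,840 at tier-2 price)
TC(tier 1 (EOQ₁), Q≈483.6) = £1,311,729.67
TC(tier 2, Q≈1,840.0) = £1,308,635.87
Minimum at tier 2: £1,308,635.87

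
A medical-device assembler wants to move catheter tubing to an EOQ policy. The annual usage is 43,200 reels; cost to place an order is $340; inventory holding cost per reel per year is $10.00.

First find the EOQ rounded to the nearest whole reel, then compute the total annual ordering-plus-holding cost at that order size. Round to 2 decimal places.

2DS/H = 2·43,200·340/10 = 2,937,600.00
EOQ = √2,937,600.00 ≈ 1,713.94 → Q = 1,714 reels
Annual ordering cost = (D/Q)·S = (43,200/1,714) × 340 = $8,569.43
Annual holding cost  = (Q/2)·H = (1,714/2) × 10 = $8,570.00
Total = $8,569.43 + $8,570.00 = $17,139.43

$17,139.43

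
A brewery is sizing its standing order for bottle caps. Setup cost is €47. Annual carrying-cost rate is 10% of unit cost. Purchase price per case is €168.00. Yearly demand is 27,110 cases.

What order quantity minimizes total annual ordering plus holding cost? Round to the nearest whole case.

389 cases

H = i·C = 0.1 × €168 = €16.8000 per case-year
Q* = √(2·D·S / H) = √(2·27,110·47 / 16.8) = √151,686.9 ≈ 389.47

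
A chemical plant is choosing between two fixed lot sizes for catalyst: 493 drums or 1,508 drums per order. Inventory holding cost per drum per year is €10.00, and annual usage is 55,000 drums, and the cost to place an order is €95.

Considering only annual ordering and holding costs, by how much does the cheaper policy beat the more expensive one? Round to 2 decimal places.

TC(Q) = (D/Q)S + (Q/2)H
TC(493) = (55,000/493)×95 + (493/2)×10 = €13,063.38
TC(1,508) = (55,000/1,508)×95 + (1,508/2)×10 = €11,004.85
|ΔTC| = |€13,063.38 − €11,004.85| = €2,058.52

€2,058.52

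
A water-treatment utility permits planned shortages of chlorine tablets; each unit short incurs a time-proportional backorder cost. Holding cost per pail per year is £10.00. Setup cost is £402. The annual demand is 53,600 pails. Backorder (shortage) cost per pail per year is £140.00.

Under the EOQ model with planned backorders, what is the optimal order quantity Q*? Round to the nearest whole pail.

2,149 pails

Basic EOQ = √(2·53,600·402/10) = 2,075.919
Backorder adjustment √((H+b)/b) = √((10+140)/140) = 1.0351
Q* = 2,075.919 × 1.0351 ≈ 2,148.78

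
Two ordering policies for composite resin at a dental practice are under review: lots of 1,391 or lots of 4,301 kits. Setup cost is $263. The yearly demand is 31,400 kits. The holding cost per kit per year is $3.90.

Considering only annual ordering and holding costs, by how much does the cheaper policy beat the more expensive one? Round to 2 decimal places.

$1,657.69

TC(Q) = (D/Q)S + (Q/2)H
TC(1,391) = (31,400/1,391)×263 + (1,391/2)×3.9 = $8,649.33
TC(4,301) = (31,400/4,301)×263 + (4,301/2)×3.9 = $10,307.02
|ΔTC| = |$8,649.33 − $10,307.02| = $1,657.69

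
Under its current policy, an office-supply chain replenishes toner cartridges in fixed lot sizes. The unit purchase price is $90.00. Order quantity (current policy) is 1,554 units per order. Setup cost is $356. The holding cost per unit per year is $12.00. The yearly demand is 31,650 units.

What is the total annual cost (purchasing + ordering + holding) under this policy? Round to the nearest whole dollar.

$2,865,075

Annual ordering cost = (D/Q)·S = (31,650/1,554) × 356 = $7,250.58
Annual holding cost  = (Q/2)·H = (1,554/2) × 12 = $9,324.00
Purchase cost = D·C = 31,650 × 90 = $2,848,500.00
Total = $7,250.58 + $9,324.00 + $2,848,500.00 = $2,865,074.58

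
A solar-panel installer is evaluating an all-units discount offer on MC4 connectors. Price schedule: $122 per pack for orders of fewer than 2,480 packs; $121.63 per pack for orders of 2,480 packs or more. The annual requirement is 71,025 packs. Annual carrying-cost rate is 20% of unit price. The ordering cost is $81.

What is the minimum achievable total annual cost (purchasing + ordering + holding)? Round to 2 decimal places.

H₁ = 20%×$122 = $24.4000;  H₂ = 20%×$121.63 = $24.3260
EOQ₁ = √(2×71,025×81/24.4000) = 686.70  (< 2,480, feasible at tier 1)
EOQ₂ = √(2×71,025×81/24.3260) = 687.75  (< 2,480 → use Q = 2,480 at tier-2 price)
TC(tier 1 (EOQ₁), Q≈686.7) = $8,681,805.53
TC(tier 2, Q≈2,480.0) = $8,671,254.76
Minimum at tier 2: $8,671,254.76

$8,671,254.76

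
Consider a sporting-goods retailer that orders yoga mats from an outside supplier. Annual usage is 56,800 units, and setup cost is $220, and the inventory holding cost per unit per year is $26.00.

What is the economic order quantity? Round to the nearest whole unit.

980 units

2DS/H = 2·56,800·220/26 = 961,230.77
EOQ = √961,230.77 ≈ 980.42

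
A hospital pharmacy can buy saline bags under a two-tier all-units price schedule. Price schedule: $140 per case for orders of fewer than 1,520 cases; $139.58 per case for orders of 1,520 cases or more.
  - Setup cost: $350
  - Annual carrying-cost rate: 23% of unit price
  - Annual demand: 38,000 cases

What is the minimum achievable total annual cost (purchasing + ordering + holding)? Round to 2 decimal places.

H₁ = 23%×$140 = $32.2000;  H₂ = 23%×$139.58 = $32.1034
EOQ₁ = √(2×38,000×350/32.2000) = 908.89  (< 1,520, feasible at tier 1)
EOQ₂ = √(2×38,000×350/32.1034) = 910.26  (< 1,520 → use Q = 1,520 at tier-2 price)
TC(tier 1 (EOQ₁), Q≈908.9) = $5,349,266.36
TC(tier 2, Q≈1,520.0) = $5,337,188.58
Minimum at tier 2: $5,337,188.58

$5,337,188.58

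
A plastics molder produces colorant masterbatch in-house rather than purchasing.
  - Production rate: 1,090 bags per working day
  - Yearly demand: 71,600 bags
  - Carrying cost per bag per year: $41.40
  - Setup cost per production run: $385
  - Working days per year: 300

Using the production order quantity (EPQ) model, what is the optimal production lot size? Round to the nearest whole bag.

1,306 bags

Daily demand d = 71,600/300 = 238.667; p = 1090; 1 − d/p = 0.78104
EPQ = √(2DS / (H(1 − d/p)))
    = √(2 × 71,600 × 385 / (41.4 × 0.78104)) ≈ 1,305.77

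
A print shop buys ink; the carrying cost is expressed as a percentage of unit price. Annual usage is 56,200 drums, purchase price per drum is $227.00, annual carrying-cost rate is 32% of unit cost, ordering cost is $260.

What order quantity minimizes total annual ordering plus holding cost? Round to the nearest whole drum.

634 drums

Holding cost per drum per year: H = 32% × $227 = $72.6400
2DS/H = 2·56,200·260/72.64 = 402,312.78
EOQ = √402,312.78 ≈ 634.28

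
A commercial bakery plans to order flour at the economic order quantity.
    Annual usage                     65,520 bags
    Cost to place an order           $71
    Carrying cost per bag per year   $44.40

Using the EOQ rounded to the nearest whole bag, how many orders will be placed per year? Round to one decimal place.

Q* = √(2·D·S / H) = √(2·65,520·71 / 44.4) = √209,545.9 ≈ 457.76 → Q = 458
N = D/Q = 65,520/458 ≈ 143.057 orders/yr

143.1 orders per year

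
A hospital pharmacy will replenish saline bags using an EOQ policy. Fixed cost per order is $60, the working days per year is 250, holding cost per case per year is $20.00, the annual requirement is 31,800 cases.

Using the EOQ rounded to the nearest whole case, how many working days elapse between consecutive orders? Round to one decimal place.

3.4 days

Optimal lot size Q* = (2 × 31,800 × $60 / $20)^½ ≈ 436.81 → Q = 437 cases
Cycle time = (working days × Q)/D = (250 × 437) / 31,800 = 3.436 days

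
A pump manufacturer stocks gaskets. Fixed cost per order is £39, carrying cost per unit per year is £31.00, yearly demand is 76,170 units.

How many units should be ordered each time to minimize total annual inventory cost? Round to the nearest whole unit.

Q* = √(2·D·S / H) = √(2·76,170·39 / 31) = √191,653.5 ≈ 437.78

438 units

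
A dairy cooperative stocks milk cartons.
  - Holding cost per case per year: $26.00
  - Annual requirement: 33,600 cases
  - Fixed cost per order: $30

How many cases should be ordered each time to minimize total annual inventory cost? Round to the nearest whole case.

Optimal lot size Q* = (2 × 33,600 × $30 / $26)^½ ≈ 278.46

278 cases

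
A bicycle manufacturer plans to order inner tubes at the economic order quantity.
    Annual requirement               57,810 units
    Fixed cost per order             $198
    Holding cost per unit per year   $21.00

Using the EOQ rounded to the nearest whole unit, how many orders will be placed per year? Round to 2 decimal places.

55.37 orders per year

Q* = √(2·D·S / H) = √(2·57,810·198 / 21) = √1,090,131.4 ≈ 1,044.09 → Q = 1,044
N = D/Q = 57,810/1,044 ≈ 55.374 orders/yr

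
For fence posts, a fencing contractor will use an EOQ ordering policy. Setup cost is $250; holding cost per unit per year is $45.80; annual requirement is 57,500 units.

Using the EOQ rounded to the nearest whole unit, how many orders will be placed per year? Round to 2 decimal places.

72.60 orders per year

Optimal lot size Q* = (2 × 57,500 × $250 / $45.8)^½ ≈ 792.29 → Q = 792
N = D/Q = 57,500/792 ≈ 72.601 orders/yr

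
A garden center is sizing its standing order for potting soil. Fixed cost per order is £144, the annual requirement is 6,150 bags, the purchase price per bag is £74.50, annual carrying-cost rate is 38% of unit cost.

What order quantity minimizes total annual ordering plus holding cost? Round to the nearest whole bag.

250 bags

H = i·C = 0.38 × £74.5 = £28.3100 per bag-year
Q* = √(2·D·S / H) = √(2·6,150·144 / 28.31) = √62,564.5 ≈ 250.13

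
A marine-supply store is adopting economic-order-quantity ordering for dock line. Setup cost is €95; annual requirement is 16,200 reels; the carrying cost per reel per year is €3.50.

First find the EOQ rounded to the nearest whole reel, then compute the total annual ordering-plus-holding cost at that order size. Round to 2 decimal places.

EOQ = √(2DS/H) = √(2 × 16,200 × 95 / 3.5)
    = √(879,428.57) ≈ 937.78 → Q = 938 reels
Annual ordering cost = (D/Q)·S = (16,200/938) × 95 = €1,640.72
Annual holding cost  = (Q/2)·H = (938/2) × 3.5 = €1,641.50
Total = €1,640.72 + €1,641.50 = €3,282.22

€3,282.22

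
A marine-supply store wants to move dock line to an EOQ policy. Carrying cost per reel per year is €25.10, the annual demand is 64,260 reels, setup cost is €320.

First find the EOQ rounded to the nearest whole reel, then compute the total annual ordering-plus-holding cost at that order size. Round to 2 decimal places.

€32,129.00

Optimal lot size Q* = (2 × 64,260 × €320 / €25.1)^½ ≈ 1,280.04 → Q = 1,280 reels
Ordering: D/Q × S = 64,260/1,280 × €320 = €16,065.00
Holding:  Q/2 × H = 1,280/2 × €25.1 = €16,064.00
Total = €16,065.00 + €16,064.00 = €32,129.00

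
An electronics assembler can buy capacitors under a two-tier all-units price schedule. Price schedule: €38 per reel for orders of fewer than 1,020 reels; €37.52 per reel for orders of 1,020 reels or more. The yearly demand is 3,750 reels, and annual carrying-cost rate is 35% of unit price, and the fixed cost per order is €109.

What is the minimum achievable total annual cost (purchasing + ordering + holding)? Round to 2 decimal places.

€145,797.39

H₁ = 35%×€38 = €13.3000;  H₂ = 35%×€37.52 = €13.1320
EOQ₁ = √(2×3,750×109/13.3000) = 247.92  (< 1,020, feasible at tier 1)
EOQ₂ = √(2×3,750×109/13.1320) = 249.50  (< 1,020 → use Q = 1,020 at tier-2 price)
TC(tier 1 (EOQ₁), Q≈247.9) = €145,797.39
TC(tier 2, Q≈1,020.0) = €147,798.06
Minimum at tier 1 (EOQ₁): €145,797.39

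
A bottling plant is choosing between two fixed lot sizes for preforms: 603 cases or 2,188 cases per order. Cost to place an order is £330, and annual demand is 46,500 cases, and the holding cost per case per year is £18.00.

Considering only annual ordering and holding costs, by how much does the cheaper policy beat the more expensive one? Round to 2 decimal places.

TC(Q) = (D/Q)S + (Q/2)H
TC(603) = (46,500/603)×330 + (603/2)×18 = £30,874.76
TC(2,188) = (46,500/2,188)×330 + (2,188/2)×18 = £26,705.25
|ΔTC| = |£30,874.76 − £26,705.25| = £4,169.51

£4,169.51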